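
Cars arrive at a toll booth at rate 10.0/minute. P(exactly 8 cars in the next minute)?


Poisson(λ=10.0): P(X=8) = e^(-λ)×λ^k/k!
= e^(-10.0) × 10.0^8 / 8!
≈ 4.539992976e-05 × 100000000 / 40320 ≈ 0.112599

P(X=8) ≈ 0.112599 ≈ 11.26%


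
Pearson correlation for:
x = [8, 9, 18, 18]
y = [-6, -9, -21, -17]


n=4, Σx=53, Σy=-53, Σxy=-813, Σx²=793, Σy²=847
r = (4×(-813) - 53×(-53))/√((4×793 - 53²)(4×847 - (-53)²))
= -443/√(363×579) = -443/√210177 ≈ -443/458.4507 ≈ -0.9663

r ≈ -0.9663


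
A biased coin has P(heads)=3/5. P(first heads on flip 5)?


Geometric: P(X=5) = (1-p)^(k-1)×p = (2/5)^4×3/5 = 48/3125

P(X=5) = 48/3125 ≈ 1.54%


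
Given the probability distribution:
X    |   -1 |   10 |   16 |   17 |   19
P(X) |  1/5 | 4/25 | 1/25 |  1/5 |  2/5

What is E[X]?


E[X] = Σ x·P(X=x)
= (-1)×(1/5) + (10)×(4/25) + (16)×(1/25) + (17)×(1/5) + (19)×(2/5)
= 326/25

E[X] = 326/25


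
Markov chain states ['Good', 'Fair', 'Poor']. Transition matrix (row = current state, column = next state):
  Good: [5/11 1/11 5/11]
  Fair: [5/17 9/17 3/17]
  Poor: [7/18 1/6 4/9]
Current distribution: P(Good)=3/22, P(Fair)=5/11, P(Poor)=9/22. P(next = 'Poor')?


P(next=Poor) = Σᵢ P(now=i)×P(i→Poor)
= 3/22×5/11 + 5/11×3/17 + 9/22×4/9
= 15/242 + 15/187 + 2/11 = 1333/4114

P = 1333/4114 ≈ 0.3240


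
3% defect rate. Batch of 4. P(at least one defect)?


P(all good) = (97/100)^4 = 88529281/100000000
P(≥1 defect) = 11470719/100000000

P = 11470719/100000000 ≈ 11.47%


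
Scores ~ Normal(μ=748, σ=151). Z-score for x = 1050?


z = (x - μ)/σ = (1050 - 748)/151 = 2.0

z = 2.0


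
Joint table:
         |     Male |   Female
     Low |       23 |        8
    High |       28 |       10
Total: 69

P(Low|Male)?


P(Low|Male) = 23/(23+28) = 23/51

P = 23/51 ≈ 45.10%


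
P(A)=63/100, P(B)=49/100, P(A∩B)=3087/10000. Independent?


P(A)×P(B) = 3087/10000
P(A∩B) = 3087/10000
Equal ✓ → Independent

Yes, independent


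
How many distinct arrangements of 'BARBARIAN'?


Letters: 9, freq: {'B': 2, 'A': 3, 'R': 2, 'I': 1, 'N': 1}
9!/(2!×3!×2!×1!×1!) = 362880/24 = 15120

15120


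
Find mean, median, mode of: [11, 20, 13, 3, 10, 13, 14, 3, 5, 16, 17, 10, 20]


Sorted: [3, 3, 5, 10, 10, 11, 13, 13, 14, 16, 17, 20, 20]
Mean = 155/13
Median = 13
Freq: {11: 1, 20: 2, 13: 2, 3: 2, 10: 2, 14: 1, 5: 1, 16: 1, 17: 1}
Mode: [3, 10, 13, 20]

Mean=155/13, Median=13, Mode=[3, 10, 13, 20]


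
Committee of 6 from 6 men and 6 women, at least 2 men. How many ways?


Count by #men:
  2M,4W: C(6,2)×C(6,4)=225
  3M,3W: C(6,3)×C(6,3)=400
  4M,2W: C(6,4)×C(6,2)=225
  5M,1W: C(6,5)×C(6,1)=36
  6M,0W: C(6,6)×C(6,0)=1
Total = 887

887


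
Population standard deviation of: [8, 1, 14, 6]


Mean = 29/4
  (8-29/4)²=9/16
  (1-29/4)²=625/16
  (14-29/4)²=729/16
  (6-29/4)²=25/16
Σ(x-μ)² = 347/4
σ² = (347/4)/4 = 347/16

σ = √(347/16) ≈ 4.6570


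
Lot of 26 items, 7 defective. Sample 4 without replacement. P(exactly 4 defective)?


Hypergeometric: C(7,4)×C(19,0)/C(26,4)
= 35×1/14950 = 7/2990

P(X=4) = 7/2990 ≈ 0.23%


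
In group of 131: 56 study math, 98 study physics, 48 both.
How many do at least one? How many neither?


|A∪B| = 56+98-48 = 106
Neither = 131-106 = 25

At least one: 106; Neither: 25


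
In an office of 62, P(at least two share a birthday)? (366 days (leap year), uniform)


P(all different) = Π(366-i)/366 for i=0..61
= 0.004156
P(match) = 1 - 0.004156 = 0.995844

P ≈ 0.9958 ≈ 99.58%


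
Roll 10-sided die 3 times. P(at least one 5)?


P(no 5)^3 = (9/10)^3 = 729/1000
P(≥1) = 1 - 729/1000 = 271/1000

P = 271/1000 ≈ 27.10%


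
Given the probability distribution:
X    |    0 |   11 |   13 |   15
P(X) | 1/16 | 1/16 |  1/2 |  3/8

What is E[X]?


E[X] = Σ x·P(X=x)
= (0)×(1/16) + (11)×(1/16) + (13)×(1/2) + (15)×(3/8)
= 205/16

E[X] = 205/16


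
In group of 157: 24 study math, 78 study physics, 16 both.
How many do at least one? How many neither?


|A∪B| = 24+78-16 = 86
Neither = 157-86 = 71

At least one: 86; Neither: 71


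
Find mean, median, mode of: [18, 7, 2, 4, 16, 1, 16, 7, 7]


Sorted: [1, 2, 4, 7, 7, 7, 16, 16, 18]
Mean = 78/9 = 26/3
Median = 7
Freq: {18: 1, 7: 3, 2: 1, 4: 1, 16: 2, 1: 1}
Mode: [7]

Mean=26/3, Median=7, Mode=7


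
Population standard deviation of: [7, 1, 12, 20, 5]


Mean = 45/5 = 9
  (7-9)²=4
  (1-9)²=64
  (12-9)²=9
  (20-9)²=121
  (5-9)²=16
Σ(x-μ)² = 214
σ² = 214/5

σ = √(214/5) ≈ 6.5422


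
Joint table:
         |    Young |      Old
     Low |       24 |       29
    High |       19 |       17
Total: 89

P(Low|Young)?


P(Low|Young) = 24/(24+19) = 24/43

P = 24/43 ≈ 55.81%


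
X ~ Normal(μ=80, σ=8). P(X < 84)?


z = (84-80)/8 = 0.5
P(Z < 0.5) = 0.6915

P(X < 84) ≈ 0.6915


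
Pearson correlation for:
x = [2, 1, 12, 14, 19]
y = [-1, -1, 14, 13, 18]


n=5, Σx=48, Σy=43, Σxy=689, Σx²=706, Σy²=691
r = (5×689 - 48×43)/√((5×706 - 48²)(5×691 - 43²))
= 1381/√(1226×1606) = 1381/√1968956 ≈ 1381/1403.1949 ≈ 0.9842

r ≈ 0.9842


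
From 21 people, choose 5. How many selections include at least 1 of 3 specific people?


Complement: C(21,5) - C(18,5) = 20349 - 8568 = 11781

11781


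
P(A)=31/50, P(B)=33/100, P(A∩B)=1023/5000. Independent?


P(A)×P(B) = 1023/5000
P(A∩B) = 1023/5000
Equal ✓ → Independent

Yes, independent


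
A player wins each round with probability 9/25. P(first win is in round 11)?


Geometric: P(X=11) = (1-p)^(k-1)×p = (16/25)^10×9/25 = 9895604649984/2384185791015625

P(X=11) = 9895604649984/2384185791015625 ≈ 0.42%


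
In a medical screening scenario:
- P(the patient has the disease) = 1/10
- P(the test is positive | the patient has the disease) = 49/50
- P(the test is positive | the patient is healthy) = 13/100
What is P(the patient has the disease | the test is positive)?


Using Bayes' theorem:
P(A|B) = P(B|A)·P(A) / P(B)

P(the test is positive) = 49/50 × 1/10 + 13/100 × 9/10
= 49/500 + 117/1000 = 43/200

P(the patient has the disease|the test is positive) = (49/500) / (43/200) = 98/215

P(the patient has the disease|the test is positive) = 98/215 ≈ 45.58%


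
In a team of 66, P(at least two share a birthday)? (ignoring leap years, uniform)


P(all different) = Π(365-i)/365 for i=0..65
= 0.001904
P(match) = 1 - 0.001904 = 0.998096

P ≈ 0.9981 ≈ 99.81%


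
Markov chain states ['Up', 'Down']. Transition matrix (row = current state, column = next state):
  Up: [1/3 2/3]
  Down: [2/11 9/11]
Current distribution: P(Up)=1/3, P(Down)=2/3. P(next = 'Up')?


P(next=Up) = Σᵢ P(now=i)×P(i→Up)
= 1/3×1/3 + 2/3×2/11
= 1/9 + 4/33 = 23/99

P = 23/99 ≈ 0.2323


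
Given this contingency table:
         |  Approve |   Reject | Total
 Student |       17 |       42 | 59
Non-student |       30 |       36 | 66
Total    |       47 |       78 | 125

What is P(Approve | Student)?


P(Approve | Student) = 17/(17+42) = 17/59

P(Approve|Student) = 17/59 ≈ 28.81%


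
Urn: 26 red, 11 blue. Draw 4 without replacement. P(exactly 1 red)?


Hypergeometric: C(26,1)×C(11,3)/C(37,4)
= 26×165/66045 = 286/4403

P(X=1) = 286/4403 ≈ 6.50%


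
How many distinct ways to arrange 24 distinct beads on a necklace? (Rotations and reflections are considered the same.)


Free circular arrangements: rotations and reflections both identified.
(n-1)!/2 = 23!/2 = 25852016738884976640000/2 = 12926008369442488320000

12926008369442488320000


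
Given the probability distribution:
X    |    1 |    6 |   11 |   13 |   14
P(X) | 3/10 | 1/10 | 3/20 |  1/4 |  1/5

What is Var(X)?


E[X] = 43/5
E[X²] = 207/2
Var(X) = E[X²] - (E[X])² = 207/2 - 1849/25 = 1477/50

Var(X) = 1477/50 ≈ 29.5400


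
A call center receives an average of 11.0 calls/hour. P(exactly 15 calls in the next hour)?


Poisson(λ=11.0): P(X=15) = e^(-λ)×λ^k/k!
= e^(-11.0) × 11.0^15 / 15!
≈ 1.670170079e-05 × 4.17724816942e+15 / 1307674368000 ≈ 0.053352

P(X=15) ≈ 0.053352 ≈ 5.34%


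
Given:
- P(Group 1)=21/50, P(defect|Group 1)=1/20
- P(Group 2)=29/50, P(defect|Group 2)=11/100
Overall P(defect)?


P(B) = Σ P(B|Aᵢ)×P(Aᵢ)
  1/20×21/50 = 21/1000
  11/100×29/50 = 319/5000
Sum = 53/625

P(defect) = 53/625 ≈ 8.48%


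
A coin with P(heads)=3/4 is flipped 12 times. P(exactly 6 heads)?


Binomial: P(X=6) = C(12,6)×p^6×(1-p)^6
= 924 × 729/4096 × 1/4096 = 168399/4194304

P(X=6) = 168399/4194304 ≈ 4.01%


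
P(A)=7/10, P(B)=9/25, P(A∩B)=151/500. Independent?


P(A)×P(B) = 63/250
P(A∩B) = 151/500
Not equal → NOT independent

No, not independent


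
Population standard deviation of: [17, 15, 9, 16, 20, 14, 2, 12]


Mean = 105/8
  (17-105/8)²=961/64
  (15-105/8)²=225/64
  (9-105/8)²=1089/64
  (16-105/8)²=529/64
  (20-105/8)²=3025/64
  (14-105/8)²=49/64
  (2-105/8)²=7921/64
  (12-105/8)²=81/64
Σ(x-μ)² = 1735/8
σ² = (1735/8)/8 = 1735/64

σ = √(1735/64) ≈ 5.2067


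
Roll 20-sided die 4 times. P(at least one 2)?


P(no 2)^4 = (19/20)^4 = 130321/160000
P(≥1) = 1 - 130321/160000 = 29679/160000

P = 29679/160000 ≈ 18.55%


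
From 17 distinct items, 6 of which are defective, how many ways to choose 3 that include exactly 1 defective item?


Choose 1 of the 6 defective items and 2 of the other 11 items:
C(6,1)×C(11,2) = 6×55 = 330

330


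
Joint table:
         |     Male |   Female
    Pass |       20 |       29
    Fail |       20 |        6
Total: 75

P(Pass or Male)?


P(Pass∨Male) = P(Pass) + P(Male) - P(Pass∧Male)
= (49 + 40 - 20)/75 = 69/75 = 23/25

P = 23/25 ≈ 92.00%


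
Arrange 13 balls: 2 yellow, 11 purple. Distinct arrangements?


13!/(2!×11!) = 78

78


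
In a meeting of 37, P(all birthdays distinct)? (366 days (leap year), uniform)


P(all different) = Π(366-i)/366 for i=0..36
= (366/366)×(365/366)×...×(330/366)
= 0.152077

P ≈ 0.1521 ≈ 15.21%


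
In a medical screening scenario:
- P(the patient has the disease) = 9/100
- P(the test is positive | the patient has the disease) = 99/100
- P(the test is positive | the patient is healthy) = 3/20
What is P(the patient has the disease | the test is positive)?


Using Bayes' theorem:
P(A|B) = P(B|A)·P(A) / P(B)

P(the test is positive) = 99/100 × 9/100 + 3/20 × 91/100
= 891/10000 + 273/2000 = 141/625

P(the patient has the disease|the test is positive) = (891/10000) / (141/625) = 297/752

P(the patient has the disease|the test is positive) = 297/752 ≈ 39.49%


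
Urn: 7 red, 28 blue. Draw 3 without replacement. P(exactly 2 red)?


Hypergeometric: C(7,2)×C(28,1)/C(35,3)
= 21×28/6545 = 84/935

P(X=2) = 84/935 ≈ 8.98%


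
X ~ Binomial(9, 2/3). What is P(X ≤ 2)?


P(X ≤ 2) = Σ P(X=i) for i=0..2
P(X=0) = 1/19683
P(X=1) = 2/2187
P(X=2) = 16/2187
Sum = 163/19683

P(X ≤ 2) = 163/19683 ≈ 0.83%


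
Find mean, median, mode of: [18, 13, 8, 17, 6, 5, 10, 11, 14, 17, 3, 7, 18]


Sorted: [3, 5, 6, 7, 8, 10, 11, 13, 14, 17, 17, 18, 18]
Mean = 147/13
Median = 11
Freq: {18: 2, 13: 1, 8: 1, 17: 2, 6: 1, 5: 1, 10: 1, 11: 1, 14: 1, 3: 1, 7: 1}
Mode: [17, 18]

Mean=147/13, Median=11, Mode=[17, 18]


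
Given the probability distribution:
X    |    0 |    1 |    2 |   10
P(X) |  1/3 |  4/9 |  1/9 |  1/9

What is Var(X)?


E[X] = 16/9
E[X²] = 12
Var(X) = E[X²] - (E[X])² = 12 - 256/81 = 716/81

Var(X) = 716/81 ≈ 8.8395


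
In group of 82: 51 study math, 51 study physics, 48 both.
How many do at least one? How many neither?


|A∪B| = 51+51-48 = 54
Neither = 82-54 = 28

At least one: 54; Neither: 28


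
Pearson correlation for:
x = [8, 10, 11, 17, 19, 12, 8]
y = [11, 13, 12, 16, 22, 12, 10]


n=7, Σx=85, Σy=96, Σxy=1264, Σx²=1143, Σy²=1418
r = (7×1264 - 85×96)/√((7×1143 - 85²)(7×1418 - 96²))
= 688/√(776×710) = 688/√550960 ≈ 688/742.2668 ≈ 0.9269

r ≈ 0.9269


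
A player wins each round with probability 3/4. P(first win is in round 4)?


Geometric: P(X=4) = (1-p)^(k-1)×p = (1/4)^3×3/4 = 3/256

P(X=4) = 3/256 ≈ 1.17%


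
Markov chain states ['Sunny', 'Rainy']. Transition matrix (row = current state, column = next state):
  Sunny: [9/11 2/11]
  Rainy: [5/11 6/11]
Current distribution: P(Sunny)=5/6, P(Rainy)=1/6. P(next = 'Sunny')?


P(next=Sunny) = Σᵢ P(now=i)×P(i→Sunny)
= 5/6×9/11 + 1/6×5/11
= 15/22 + 5/66 = 25/33

P = 25/33 ≈ 0.7576


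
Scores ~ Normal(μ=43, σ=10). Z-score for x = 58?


z = (x - μ)/σ = (58 - 43)/10 = 1.5

z = 1.5


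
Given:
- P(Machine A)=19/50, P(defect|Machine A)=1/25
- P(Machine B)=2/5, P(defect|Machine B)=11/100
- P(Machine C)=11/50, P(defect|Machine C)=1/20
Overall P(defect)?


P(B) = Σ P(B|Aᵢ)×P(Aᵢ)
  1/25×19/50 = 19/1250
  11/100×2/5 = 11/250
  1/20×11/50 = 11/1000
Sum = 351/5000

P(defect) = 351/5000 ≈ 7.02%


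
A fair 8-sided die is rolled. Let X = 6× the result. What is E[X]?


E[die] = (1+8)/2 = 9/2
E[X] = 6 × 9/2 = 27

E[X] = 27


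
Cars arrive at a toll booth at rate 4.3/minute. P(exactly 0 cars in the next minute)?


Poisson(λ=4.3): P(X=0) = e^(-λ)×λ^k/k!
= e^(-4.3) × 4.3^0 / 0!
≈ 0.01356855901 × 1 / 1 ≈ 0.013569

P(X=0) ≈ 0.013569 ≈ 1.36%


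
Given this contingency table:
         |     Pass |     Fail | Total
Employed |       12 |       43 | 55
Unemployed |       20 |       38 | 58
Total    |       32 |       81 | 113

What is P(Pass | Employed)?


P(Pass | Employed) = 12/(12+43) = 12/55

P(Pass|Employed) = 12/55 ≈ 21.82%


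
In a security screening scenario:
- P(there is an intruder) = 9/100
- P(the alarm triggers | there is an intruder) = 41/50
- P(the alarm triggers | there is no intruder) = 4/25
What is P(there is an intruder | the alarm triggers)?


Using Bayes' theorem:
P(A|B) = P(B|A)·P(A) / P(B)

P(the alarm triggers) = 41/50 × 9/100 + 4/25 × 91/100
= 369/5000 + 91/625 = 1097/5000

P(there is an intruder|the alarm triggers) = (369/5000) / (1097/5000) = 369/1097

P(there is an intruder|the alarm triggers) = 369/1097 ≈ 33.64%


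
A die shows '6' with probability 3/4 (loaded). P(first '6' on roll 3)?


Geometric: P(X=3) = (1-p)^(k-1)×p = (1/4)^2×3/4 = 3/64

P(X=3) = 3/64 ≈ 4.69%


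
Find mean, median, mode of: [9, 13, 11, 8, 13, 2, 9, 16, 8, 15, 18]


Sorted: [2, 8, 8, 9, 9, 11, 13, 13, 15, 16, 18]
Mean = 122/11
Median = 11
Freq: {9: 2, 13: 2, 11: 1, 8: 2, 2: 1, 16: 1, 15: 1, 18: 1}
Mode: [8, 9, 13]

Mean=122/11, Median=11, Mode=[8, 9, 13]


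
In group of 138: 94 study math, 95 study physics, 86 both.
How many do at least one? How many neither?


|A∪B| = 94+95-86 = 103
Neither = 138-103 = 35

At least one: 103; Neither: 35


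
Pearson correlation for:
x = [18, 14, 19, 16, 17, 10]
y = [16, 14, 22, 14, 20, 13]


n=6, Σx=94, Σy=99, Σxy=1596, Σx²=1526, Σy²=1701
r = (6×1596 - 94×99)/√((6×1526 - 94²)(6×1701 - 99²))
= 270/√(320×405) = 270/√129600 ≈ 270/360.0000 ≈ 0.7500

r ≈ 0.7500


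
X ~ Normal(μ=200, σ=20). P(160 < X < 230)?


z₁=(160-200)/20=-2.0, z₂=(230-200)/20=1.5
P = Φ(1.5) - Φ(-2.0) = 0.933193 - 0.022750 = 0.910443 ≈ 0.9104

P(160 < X < 230) ≈ 0.9104


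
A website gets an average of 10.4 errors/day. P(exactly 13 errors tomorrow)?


Poisson(λ=10.4): P(X=13) = e^(-λ)×λ^k/k!
= e^(-10.4) × 10.4^13 / 13!
≈ 3.043248301e-05 × 1.66507350731e+13 / 6227020800 ≈ 0.081375

P(X=13) ≈ 0.081375 ≈ 8.14%


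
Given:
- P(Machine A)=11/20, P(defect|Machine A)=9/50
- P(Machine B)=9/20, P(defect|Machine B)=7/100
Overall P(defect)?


P(B) = Σ P(B|Aᵢ)×P(Aᵢ)
  9/50×11/20 = 99/1000
  7/100×9/20 = 63/2000
Sum = 261/2000

P(defect) = 261/2000 ≈ 13.05%


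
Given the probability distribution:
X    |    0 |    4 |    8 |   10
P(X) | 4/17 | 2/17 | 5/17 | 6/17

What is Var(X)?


E[X] = 108/17
E[X²] = 56
Var(X) = E[X²] - (E[X])² = 56 - 11664/289 = 4520/289

Var(X) = 4520/289 ≈ 15.6401


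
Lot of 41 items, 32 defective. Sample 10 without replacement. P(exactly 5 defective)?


Hypergeometric: C(32,5)×C(9,5)/C(41,10)
= 201376×126/1121099408 = 1585836/70068713

P(X=5) = 1585836/70068713 ≈ 2.26%


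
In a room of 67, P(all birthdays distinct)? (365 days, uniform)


P(all different) = Π(365-i)/365 for i=0..66
= (365/365)×(364/365)×...×(299/365)
= 0.001560

P ≈ 0.0016 ≈ 0.16%


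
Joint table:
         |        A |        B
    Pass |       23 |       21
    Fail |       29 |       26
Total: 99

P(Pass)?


P(Pass) = (23+21)/99 = 44/99 = 4/9

P(Pass) = 4/9 ≈ 44.44%


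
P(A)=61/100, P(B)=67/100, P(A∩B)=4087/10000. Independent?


P(A)×P(B) = 4087/10000
P(A∩B) = 4087/10000
Equal ✓ → Independent

Yes, independent


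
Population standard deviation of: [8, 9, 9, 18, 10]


Mean = 54/5
  (8-54/5)²=196/25
  (9-54/5)²=81/25
  (9-54/5)²=81/25
  (18-54/5)²=1296/25
  (10-54/5)²=16/25
Σ(x-μ)² = 334/5
σ² = (334/5)/5 = 334/25

σ = √(334/25) ≈ 3.6551


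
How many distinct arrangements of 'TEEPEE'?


Letters: 6, freq: {'T': 1, 'E': 4, 'P': 1}
6!/(1!×4!×1!) = 720/24 = 30

30


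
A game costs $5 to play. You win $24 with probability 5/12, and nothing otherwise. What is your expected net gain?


E[gain] = (24-5)×5/12 + (-5)×7/12
= 95/12 - 35/12 = 5

Expected net gain = $5 ≈ $5.00


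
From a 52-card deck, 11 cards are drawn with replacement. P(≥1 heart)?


P(not a heart) = 39/52 = 3/4
P(none in 11 draws) = (3/4)^11 = 177147/4194304
P(≥1 heart) = 1 - 177147/4194304 = 4017157/4194304

P = 4017157/4194304 ≈ 95.78%


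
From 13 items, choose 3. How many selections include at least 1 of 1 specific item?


Complement: C(13,3) - C(12,3) = 286 - 220 = 66

66


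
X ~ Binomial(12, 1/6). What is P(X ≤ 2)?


P(X ≤ 2) = Σ P(X=i) for i=0..2
P(X=0) = 244140625/2176782336
P(X=1) = 48828125/181398528
P(X=2) = 107421875/362797056
Sum = 1474609375/2176782336

P(X ≤ 2) = 1474609375/2176782336 ≈ 67.74%


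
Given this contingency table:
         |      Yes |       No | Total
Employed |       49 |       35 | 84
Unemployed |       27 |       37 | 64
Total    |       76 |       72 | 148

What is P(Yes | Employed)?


P(Yes | Employed) = 49/(49+35) = 49/84 = 7/12

P(Yes|Employed) = 7/12 ≈ 58.33%


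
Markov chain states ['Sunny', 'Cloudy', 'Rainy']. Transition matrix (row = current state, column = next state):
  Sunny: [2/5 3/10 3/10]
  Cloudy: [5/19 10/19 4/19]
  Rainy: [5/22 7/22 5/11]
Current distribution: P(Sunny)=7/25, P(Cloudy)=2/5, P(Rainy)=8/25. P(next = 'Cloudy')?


P(next=Cloudy) = Σᵢ P(now=i)×P(i→Cloudy)
= 7/25×3/10 + 2/5×10/19 + 8/25×7/22
= 21/250 + 4/19 + 28/275 = 20709/52250

P = 20709/52250 ≈ 0.3963


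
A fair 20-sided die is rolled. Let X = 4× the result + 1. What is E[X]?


E[die] = (1+20)/2 = 21/2
E[X] = 4×21/2 + 1 = 43

E[X] = 43


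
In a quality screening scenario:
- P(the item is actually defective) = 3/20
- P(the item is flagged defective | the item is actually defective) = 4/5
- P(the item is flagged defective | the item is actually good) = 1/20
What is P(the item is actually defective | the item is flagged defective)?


Using Bayes' theorem:
P(A|B) = P(B|A)·P(A) / P(B)

P(the item is flagged defective) = 4/5 × 3/20 + 1/20 × 17/20
= 3/25 + 17/400 = 13/80

P(the item is actually defective|the item is flagged defective) = (3/25) / (13/80) = 48/65

P(the item is actually defective|the item is flagged defective) = 48/65 ≈ 73.85%


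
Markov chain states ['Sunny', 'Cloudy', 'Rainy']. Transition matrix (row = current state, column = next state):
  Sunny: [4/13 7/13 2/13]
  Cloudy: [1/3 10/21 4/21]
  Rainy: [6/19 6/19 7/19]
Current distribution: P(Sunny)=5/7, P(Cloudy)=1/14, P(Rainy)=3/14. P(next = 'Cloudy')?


P(next=Cloudy) = Σᵢ P(now=i)×P(i→Cloudy)
= 5/7×7/13 + 1/14×10/21 + 3/14×6/19
= 5/13 + 5/147 + 9/133 = 17657/36309

P = 17657/36309 ≈ 0.4863


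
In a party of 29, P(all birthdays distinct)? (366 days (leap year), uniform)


P(all different) = Π(366-i)/366 for i=0..28
= (366/366)×(365/366)×...×(338/366)
= 0.320056

P ≈ 0.3201 ≈ 32.01%


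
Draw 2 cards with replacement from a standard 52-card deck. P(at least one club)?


P(not a club) = 39/52 = 3/4
P(none in 2 draws) = (3/4)^2 = 9/16
P(≥1 club) = 1 - 9/16 = 7/16

P = 7/16 ≈ 43.75%


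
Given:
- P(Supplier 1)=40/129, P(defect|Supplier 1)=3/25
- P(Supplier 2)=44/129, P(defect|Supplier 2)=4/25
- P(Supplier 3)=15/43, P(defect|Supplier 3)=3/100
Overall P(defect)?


P(B) = Σ P(B|Aᵢ)×P(Aᵢ)
  3/25×40/129 = 8/215
  4/25×44/129 = 176/3225
  3/100×15/43 = 9/860
Sum = 1319/12900

P(defect) = 1319/12900 ≈ 10.22%


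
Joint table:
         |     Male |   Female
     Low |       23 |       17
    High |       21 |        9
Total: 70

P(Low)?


P(Low) = (23+17)/70 = 40/70 = 4/7

P(Low) = 4/7 ≈ 57.14%


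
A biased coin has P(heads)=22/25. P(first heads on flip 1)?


Geometric: P(X=1) = (1-p)^(k-1)×p = (3/25)^0×22/25 = 22/25

P(X=1) = 22/25 ≈ 88.00%


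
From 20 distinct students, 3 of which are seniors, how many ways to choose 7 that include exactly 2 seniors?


Choose 2 of the 3 seniors and 5 of the other 17 students:
C(3,2)×C(17,5) = 3×6188 = 18564

18564


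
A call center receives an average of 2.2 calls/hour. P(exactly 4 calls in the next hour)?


Poisson(λ=2.2): P(X=4) = e^(-λ)×λ^k/k!
= e^(-2.2) × 2.2^4 / 4!
≈ 0.1108031584 × 23.4256 / 24 ≈ 0.108151

P(X=4) ≈ 0.108151 ≈ 10.82%


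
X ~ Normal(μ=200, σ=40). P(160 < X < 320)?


z₁=(160-200)/40=-1.0, z₂=(320-200)/40=3.0
P = Φ(3.0) - Φ(-1.0) = 0.998650 - 0.158655 = 0.839995 ≈ 0.8400

P(160 < X < 320) ≈ 0.8400


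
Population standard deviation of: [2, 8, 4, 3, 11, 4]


Mean = 32/6 = 16/3
  (2-16/3)²=100/9
  (8-16/3)²=64/9
  (4-16/3)²=16/9
  (3-16/3)²=49/9
  (11-16/3)²=289/9
  (4-16/3)²=16/9
Σ(x-μ)² = 178/3
σ² = (178/3)/6 = 89/9

σ = √(89/9) ≈ 3.1447


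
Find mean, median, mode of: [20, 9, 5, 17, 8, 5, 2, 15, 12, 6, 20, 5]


Sorted: [2, 5, 5, 5, 6, 8, 9, 12, 15, 17, 20, 20]
Mean = 124/12 = 31/3
Median = 17/2
Freq: {20: 2, 9: 1, 5: 3, 17: 1, 8: 1, 2: 1, 15: 1, 12: 1, 6: 1}
Mode: [5]

Mean=31/3, Median=17/2, Mode=5


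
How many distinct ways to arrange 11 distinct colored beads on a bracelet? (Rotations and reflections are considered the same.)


Free circular arrangements: rotations and reflections both identified.
(n-1)!/2 = 10!/2 = 3628800/2 = 1814400

1814400


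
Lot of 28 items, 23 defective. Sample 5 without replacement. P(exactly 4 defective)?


Hypergeometric: C(23,4)×C(5,1)/C(28,5)
= 8855×5/98280 = 1265/2808

P(X=4) = 1265/2808 ≈ 45.05%


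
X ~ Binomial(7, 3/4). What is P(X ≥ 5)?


P(X ≥ 5) = Σ P(X=i) for i=5..7
P(X=5) = 5103/16384
P(X=6) = 5103/16384
P(X=7) = 2187/16384
Sum = 12393/16384

P(X ≥ 5) = 12393/16384 ≈ 75.64%


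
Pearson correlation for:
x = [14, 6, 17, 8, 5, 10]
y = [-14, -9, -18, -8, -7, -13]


n=6, Σx=60, Σy=-69, Σxy=-785, Σx²=710, Σy²=883
r = (6×(-785) - 60×(-69))/√((6×710 - 60²)(6×883 - (-69)²))
= -570/√(660×537) = -570/√354420 ≈ -570/595.3318 ≈ -0.9574

r ≈ -0.9574


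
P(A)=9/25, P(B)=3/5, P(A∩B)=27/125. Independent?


P(A)×P(B) = 27/125
P(A∩B) = 27/125
Equal ✓ → Independent

Yes, independent


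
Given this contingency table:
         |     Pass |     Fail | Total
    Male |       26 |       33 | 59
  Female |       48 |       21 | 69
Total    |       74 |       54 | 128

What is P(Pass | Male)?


P(Pass | Male) = 26/(26+33) = 26/59

P(Pass|Male) = 26/59 ≈ 44.07%


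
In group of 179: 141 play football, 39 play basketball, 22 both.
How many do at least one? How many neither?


|A∪B| = 141+39-22 = 158
Neither = 179-158 = 21

At least one: 158; Neither: 21


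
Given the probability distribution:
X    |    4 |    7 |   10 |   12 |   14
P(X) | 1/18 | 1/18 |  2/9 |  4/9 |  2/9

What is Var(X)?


E[X] = 203/18
E[X²] = 2401/18
Var(X) = E[X²] - (E[X])² = 2401/18 - 41209/324 = 2009/324

Var(X) = 2009/324 ≈ 6.2006


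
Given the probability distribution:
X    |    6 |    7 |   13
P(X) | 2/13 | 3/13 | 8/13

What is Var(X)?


E[X] = 137/13
E[X²] = 1571/13
Var(X) = E[X²] - (E[X])² = 1571/13 - 18769/169 = 1654/169

Var(X) = 1654/169 ≈ 9.7870


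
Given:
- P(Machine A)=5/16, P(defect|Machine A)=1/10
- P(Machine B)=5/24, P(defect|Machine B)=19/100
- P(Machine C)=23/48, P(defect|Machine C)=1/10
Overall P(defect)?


P(B) = Σ P(B|Aᵢ)×P(Aᵢ)
  1/10×5/16 = 1/32
  19/100×5/24 = 19/480
  1/10×23/48 = 23/480
Sum = 19/160

P(defect) = 19/160 ≈ 11.88%


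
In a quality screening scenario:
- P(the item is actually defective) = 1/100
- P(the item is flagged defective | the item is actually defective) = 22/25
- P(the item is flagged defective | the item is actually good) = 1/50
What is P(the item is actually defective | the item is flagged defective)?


Using Bayes' theorem:
P(A|B) = P(B|A)·P(A) / P(B)

P(the item is flagged defective) = 22/25 × 1/100 + 1/50 × 99/100
= 11/1250 + 99/5000 = 143/5000

P(the item is actually defective|the item is flagged defective) = (11/1250) / (143/5000) = 4/13

P(the item is actually defective|the item is flagged defective) = 4/13 ≈ 30.77%


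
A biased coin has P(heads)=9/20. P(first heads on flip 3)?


Geometric: P(X=3) = (1-p)^(k-1)×p = (11/20)^2×9/20 = 1089/8000

P(X=3) = 1089/8000 ≈ 13.61%


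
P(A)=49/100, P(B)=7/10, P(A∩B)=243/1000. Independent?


P(A)×P(B) = 343/1000
P(A∩B) = 243/1000
Not equal → NOT independent

No, not independent


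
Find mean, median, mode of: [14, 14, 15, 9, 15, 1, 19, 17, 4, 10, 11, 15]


Sorted: [1, 4, 9, 10, 11, 14, 14, 15, 15, 15, 17, 19]
Mean = 144/12 = 12
Median = 14
Freq: {14: 2, 15: 3, 9: 1, 1: 1, 19: 1, 17: 1, 4: 1, 10: 1, 11: 1}
Mode: [15]

Mean=12, Median=14, Mode=15


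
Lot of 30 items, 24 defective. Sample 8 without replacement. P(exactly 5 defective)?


Hypergeometric: C(24,5)×C(6,3)/C(30,8)
= 42504×20/5852925 = 2464/16965

P(X=5) = 2464/16965 ≈ 14.52%


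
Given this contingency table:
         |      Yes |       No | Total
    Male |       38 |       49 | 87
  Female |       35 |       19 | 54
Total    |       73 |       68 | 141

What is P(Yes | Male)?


P(Yes | Male) = 38/(38+49) = 38/87

P(Yes|Male) = 38/87 ≈ 43.68%


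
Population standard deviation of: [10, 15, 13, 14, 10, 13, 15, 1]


Mean = 91/8
  (10-91/8)²=121/64
  (15-91/8)²=841/64
  (13-91/8)²=169/64
  (14-91/8)²=441/64
  (10-91/8)²=121/64
  (13-91/8)²=169/64
  (15-91/8)²=841/64
  (1-91/8)²=6889/64
Σ(x-μ)² = 1199/8
σ² = (1199/8)/8 = 1199/64

σ = √(1199/64) ≈ 4.3283


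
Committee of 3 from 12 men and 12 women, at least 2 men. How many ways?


Count by #men:
  2M,1W: C(12,2)×C(12,1)=792
  3M,0W: C(12,3)×C(12,0)=220
Total = 1012

1012


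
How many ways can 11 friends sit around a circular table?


Circular arrangements of 11 distinct objects: fix one position to break rotational symmetry.
(n-1)! = 10! = 3628800

3628800


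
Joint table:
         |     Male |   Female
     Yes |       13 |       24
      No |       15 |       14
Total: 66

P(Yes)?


P(Yes) = (13+24)/66 = 37/66

P(Yes) = 37/66 ≈ 56.06%


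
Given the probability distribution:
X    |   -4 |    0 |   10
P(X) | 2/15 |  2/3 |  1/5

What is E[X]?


E[X] = Σ x·P(X=x)
= (-4)×(2/15) + (0)×(2/3) + (10)×(1/5)
= 22/15

E[X] = 22/15


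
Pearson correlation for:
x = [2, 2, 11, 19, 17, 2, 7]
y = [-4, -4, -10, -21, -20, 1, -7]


n=7, Σx=60, Σy=-65, Σxy=-912, Σx²=832, Σy²=1023
r = (7×(-912) - 60×(-65))/√((7×832 - 60²)(7×1023 - (-65)²))
= -2484/√(2224×2936) = -2484/√6529664 ≈ -2484/2555.3207 ≈ -0.9721

r ≈ -0.9721


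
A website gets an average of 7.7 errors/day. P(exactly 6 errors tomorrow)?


Poisson(λ=7.7): P(X=6) = e^(-λ)×λ^k/k!
= e^(-7.7) × 7.7^6 / 6!
≈ 0.0004528271829 × 208422.380089 / 720 ≈ 0.131082

P(X=6) ≈ 0.131082 ≈ 13.11%


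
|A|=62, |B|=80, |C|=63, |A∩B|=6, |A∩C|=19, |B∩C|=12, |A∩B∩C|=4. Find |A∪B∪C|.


|A∪B∪C| = 62+80+63-6-19-12+4 = 172

|A∪B∪C| = 172


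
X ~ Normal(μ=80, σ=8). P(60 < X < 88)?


z₁=(60-80)/8=-2.5, z₂=(88-80)/8=1.0
P = Φ(1.0) - Φ(-2.5) = 0.841345 - 0.006210 = 0.835135 ≈ 0.8351

P(60 < X < 88) ≈ 0.8351


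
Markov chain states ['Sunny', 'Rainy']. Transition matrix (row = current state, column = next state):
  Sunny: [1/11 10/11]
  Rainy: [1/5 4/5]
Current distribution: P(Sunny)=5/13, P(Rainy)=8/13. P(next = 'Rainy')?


P(next=Rainy) = Σᵢ P(now=i)×P(i→Rainy)
= 5/13×10/11 + 8/13×4/5
= 50/143 + 32/65 = 602/715

P = 602/715 ≈ 0.8420


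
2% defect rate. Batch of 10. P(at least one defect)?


P(all good) = (49/50)^10 = 79792266297612001/97656250000000000
P(≥1 defect) = 17863983702387999/97656250000000000

P = 17863983702387999/97656250000000000 ≈ 18.29%


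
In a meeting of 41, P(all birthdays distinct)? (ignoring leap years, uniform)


P(all different) = Π(365-i)/365 for i=0..40
= (365/365)×(364/365)×...×(325/365)
= 0.096848

P ≈ 0.0968 ≈ 9.68%


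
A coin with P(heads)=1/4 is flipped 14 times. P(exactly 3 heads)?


Binomial: P(X=3) = C(14,3)×p^3×(1-p)^11
= 364 × 1/64 × 177147/4194304 = 16120377/67108864

P(X=3) = 16120377/67108864 ≈ 24.02%


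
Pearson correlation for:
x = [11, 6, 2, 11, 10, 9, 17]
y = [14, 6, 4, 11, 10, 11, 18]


n=7, Σx=66, Σy=74, Σxy=824, Σx²=752, Σy²=914
r = (7×824 - 66×74)/√((7×752 - 66²)(7×914 - 74²))
= 884/√(908×922) = 884/√837176 ≈ 884/914.9732 ≈ 0.9661

r ≈ 0.9661


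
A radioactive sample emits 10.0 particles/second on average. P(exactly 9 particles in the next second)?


Poisson(λ=10.0): P(X=9) = e^(-λ)×λ^k/k!
= e^(-10.0) × 10.0^9 / 9!
≈ 4.539992976e-05 × 1000000000 / 362880 ≈ 0.125110

P(X=9) ≈ 0.125110 ≈ 12.51%


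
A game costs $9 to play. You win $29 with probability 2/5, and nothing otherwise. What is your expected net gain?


E[gain] = (29-9)×2/5 + (-9)×3/5
= 8 - 27/5 = 13/5

Expected net gain = $13/5 ≈ $2.60


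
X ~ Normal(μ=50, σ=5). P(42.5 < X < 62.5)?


z₁=(42.5-50)/5=-1.5, z₂=(62.5-50)/5=2.5
P = Φ(2.5) - Φ(-1.5) = 0.993790 - 0.066807 = 0.926983 ≈ 0.9270

P(42.5 < X < 62.5) ≈ 0.9270


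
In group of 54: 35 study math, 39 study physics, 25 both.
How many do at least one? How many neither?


|A∪B| = 35+39-25 = 49
Neither = 54-49 = 5

At least one: 49; Neither: 5


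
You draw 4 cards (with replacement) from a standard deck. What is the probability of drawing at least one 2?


P(not a 2) = 48/52 = 12/13
P(none in 4 draws) = (12/13)^4 = 20736/28561
P(≥1 2) = 1 - 20736/28561 = 7825/28561

P = 7825/28561 ≈ 27.40%


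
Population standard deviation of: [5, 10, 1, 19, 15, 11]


Mean = 61/6
  (5-61/6)²=961/36
  (10-61/6)²=1/36
  (1-61/6)²=3025/36
  (19-61/6)²=2809/36
  (15-61/6)²=841/36
  (11-61/6)²=25/36
Σ(x-μ)² = 1277/6
σ² = (1277/6)/6 = 1277/36

σ = √(1277/36) ≈ 5.9559


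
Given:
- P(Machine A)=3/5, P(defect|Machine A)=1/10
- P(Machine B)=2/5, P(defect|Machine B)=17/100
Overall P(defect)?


P(B) = Σ P(B|Aᵢ)×P(Aᵢ)
  1/10×3/5 = 3/50
  17/100×2/5 = 17/250
Sum = 16/125

P(defect) = 16/125 ≈ 12.80%


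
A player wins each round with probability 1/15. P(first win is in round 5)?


Geometric: P(X=5) = (1-p)^(k-1)×p = (14/15)^4×1/15 = 38416/759375

P(X=5) = 38416/759375 ≈ 5.06%


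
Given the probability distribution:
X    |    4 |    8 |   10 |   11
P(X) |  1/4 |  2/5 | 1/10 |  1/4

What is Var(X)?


E[X] = 159/20
E[X²] = 1397/20
Var(X) = E[X²] - (E[X])² = 1397/20 - 25281/400 = 2659/400

Var(X) = 2659/400 ≈ 6.6475


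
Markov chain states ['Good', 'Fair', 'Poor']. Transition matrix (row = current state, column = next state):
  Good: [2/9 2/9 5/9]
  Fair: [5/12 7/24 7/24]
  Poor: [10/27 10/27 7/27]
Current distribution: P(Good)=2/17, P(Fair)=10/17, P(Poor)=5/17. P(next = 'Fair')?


P(next=Fair) = Σᵢ P(now=i)×P(i→Fair)
= 2/17×2/9 + 10/17×7/24 + 5/17×10/27
= 4/153 + 35/204 + 50/459 = 563/1836

P = 563/1836 ≈ 0.3066


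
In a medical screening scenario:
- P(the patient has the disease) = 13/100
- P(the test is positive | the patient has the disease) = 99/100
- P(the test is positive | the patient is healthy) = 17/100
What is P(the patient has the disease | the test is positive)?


Using Bayes' theorem:
P(A|B) = P(B|A)·P(A) / P(B)

P(the test is positive) = 99/100 × 13/100 + 17/100 × 87/100
= 1287/10000 + 1479/10000 = 1383/5000

P(the patient has the disease|the test is positive) = (1287/10000) / (1383/5000) = 429/922

P(the patient has the disease|the test is positive) = 429/922 ≈ 46.53%


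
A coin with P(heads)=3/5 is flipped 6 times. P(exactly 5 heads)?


Binomial: P(X=5) = C(6,5)×p^5×(1-p)^1
= 6 × 243/3125 × 2/5 = 2916/15625

P(X=5) = 2916/15625 ≈ 18.66%


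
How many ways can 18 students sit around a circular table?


Circular arrangements of 18 distinct objects: fix one position to break rotational symmetry.
(n-1)! = 17! = 355687428096000

355687428096000


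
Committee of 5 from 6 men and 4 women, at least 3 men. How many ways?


Count by #men:
  3M,2W: C(6,3)×C(4,2)=120
  4M,1W: C(6,4)×C(4,1)=60
  5M,0W: C(6,5)×C(4,0)=6
Total = 186

186


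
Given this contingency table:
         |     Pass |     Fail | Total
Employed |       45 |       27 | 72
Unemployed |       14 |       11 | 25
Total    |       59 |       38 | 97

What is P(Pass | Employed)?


P(Pass | Employed) = 45/(45+27) = 45/72 = 5/8

P(Pass|Employed) = 5/8 ≈ 62.50%


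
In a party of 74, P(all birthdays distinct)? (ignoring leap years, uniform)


P(all different) = Π(365-i)/365 for i=0..73
= (365/365)×(364/365)×...×(292/365)
= 0.000351

P ≈ 0.0004 ≈ 0.04%


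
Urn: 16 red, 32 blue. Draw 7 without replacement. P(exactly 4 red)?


Hypergeometric: C(16,4)×C(32,3)/C(48,7)
= 1820×4960/73629072 = 564200/4601817

P(X=4) = 564200/4601817 ≈ 12.26%


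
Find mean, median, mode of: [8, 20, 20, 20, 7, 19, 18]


Sorted: [7, 8, 18, 19, 20, 20, 20]
Mean = 112/7 = 16
Median = 19
Freq: {8: 1, 20: 3, 7: 1, 19: 1, 18: 1}
Mode: [20]

Mean=16, Median=19, Mode=20


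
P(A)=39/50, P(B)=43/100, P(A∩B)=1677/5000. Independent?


P(A)×P(B) = 1677/5000
P(A∩B) = 1677/5000
Equal ✓ → Independent

Yes, independent


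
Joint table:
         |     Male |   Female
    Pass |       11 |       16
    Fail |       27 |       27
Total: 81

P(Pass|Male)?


P(Pass|Male) = 11/(11+27) = 11/38

P = 11/38 ≈ 28.95%


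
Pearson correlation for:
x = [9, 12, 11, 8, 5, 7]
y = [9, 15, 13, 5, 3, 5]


n=6, Σx=52, Σy=50, Σxy=494, Σx²=484, Σy²=534
r = (6×494 - 52×50)/√((6×484 - 52²)(6×534 - 50²))
= 364/√(200×704) = 364/√140800 ≈ 364/375.2333 ≈ 0.9701

r ≈ 0.9701


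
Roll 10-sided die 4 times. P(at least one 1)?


P(no 1)^4 = (9/10)^4 = 6561/10000
P(≥1) = 1 - 6561/10000 = 3439/10000

P = 3439/10000 ≈ 34.39%


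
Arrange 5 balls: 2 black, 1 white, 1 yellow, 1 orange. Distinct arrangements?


5!/(2!×1!×1!×1!) = 60

60


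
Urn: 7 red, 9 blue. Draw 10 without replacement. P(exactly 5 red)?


Hypergeometric: C(7,5)×C(9,5)/C(16,10)
= 21×126/8008 = 189/572

P(X=5) = 189/572 ≈ 33.04%


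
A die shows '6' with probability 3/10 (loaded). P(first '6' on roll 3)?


Geometric: P(X=3) = (1-p)^(k-1)×p = (7/10)^2×3/10 = 147/1000

P(X=3) = 147/1000 ≈ 14.70%


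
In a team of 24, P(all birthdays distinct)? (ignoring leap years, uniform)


P(all different) = Π(365-i)/365 for i=0..23
= (365/365)×(364/365)×...×(342/365)
= 0.461656

P ≈ 0.4617 ≈ 46.17%


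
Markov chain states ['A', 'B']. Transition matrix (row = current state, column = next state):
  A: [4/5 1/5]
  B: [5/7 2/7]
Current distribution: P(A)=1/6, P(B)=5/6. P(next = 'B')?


P(next=B) = Σᵢ P(now=i)×P(i→B)
= 1/6×1/5 + 5/6×2/7
= 1/30 + 5/21 = 19/70

P = 19/70 ≈ 0.2714


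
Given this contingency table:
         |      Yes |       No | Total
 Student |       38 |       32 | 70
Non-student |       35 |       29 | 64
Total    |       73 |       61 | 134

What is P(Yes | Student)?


P(Yes | Student) = 38/(38+32) = 38/70 = 19/35

P(Yes|Student) = 19/35 ≈ 54.29%


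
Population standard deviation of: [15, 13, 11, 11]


Mean = 50/4 = 25/2
  (15-25/2)²=25/4
  (13-25/2)²=1/4
  (11-25/2)²=9/4
  (11-25/2)²=9/4
Σ(x-μ)² = 11
σ² = 11/4

σ = √(11/4) ≈ 1.6583


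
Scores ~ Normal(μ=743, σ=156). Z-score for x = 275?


z = (x - μ)/σ = (275 - 743)/156 = -3.0

z = -3.0


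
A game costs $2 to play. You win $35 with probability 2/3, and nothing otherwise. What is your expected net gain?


E[gain] = (35-2)×2/3 + (-2)×1/3
= 22 - 2/3 = 64/3

Expected net gain = $64/3 ≈ $21.33


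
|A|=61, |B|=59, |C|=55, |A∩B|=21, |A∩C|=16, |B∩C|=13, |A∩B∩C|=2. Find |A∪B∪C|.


|A∪B∪C| = 61+59+55-21-16-13+2 = 127

|A∪B∪C| = 127


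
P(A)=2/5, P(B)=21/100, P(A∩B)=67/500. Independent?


P(A)×P(B) = 21/250
P(A∩B) = 67/500
Not equal → NOT independent

No, not independent


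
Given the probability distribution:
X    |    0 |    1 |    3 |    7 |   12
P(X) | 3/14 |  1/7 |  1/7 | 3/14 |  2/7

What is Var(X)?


E[X] = 11/2
E[X²] = 743/14
Var(X) = E[X²] - (E[X])² = 743/14 - 121/4 = 639/28

Var(X) = 639/28 ≈ 22.8214


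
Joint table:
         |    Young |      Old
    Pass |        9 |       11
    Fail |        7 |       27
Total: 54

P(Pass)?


P(Pass) = (9+11)/54 = 20/54 = 10/27

P(Pass) = 10/27 ≈ 37.04%


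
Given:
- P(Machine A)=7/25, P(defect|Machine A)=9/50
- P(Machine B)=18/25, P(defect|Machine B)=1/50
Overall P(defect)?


P(B) = Σ P(B|Aᵢ)×P(Aᵢ)
  9/50×7/25 = 63/1250
  1/50×18/25 = 9/625
Sum = 81/1250

P(defect) = 81/1250 ≈ 6.48%


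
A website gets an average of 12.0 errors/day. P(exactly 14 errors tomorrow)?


Poisson(λ=12.0): P(X=14) = e^(-λ)×λ^k/k!
= e^(-12.0) × 12.0^14 / 14!
≈ 6.144212353e-06 × 1.28391846455e+15 / 87178291200 ≈ 0.090489

P(X=14) ≈ 0.090489 ≈ 9.05%


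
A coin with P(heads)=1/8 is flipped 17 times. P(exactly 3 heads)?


Binomial: P(X=3) = C(17,3)×p^3×(1-p)^14
= 680 × 1/512 × 678223072849/4398046511104 = 57648961192165/281474976710656

P(X=3) = 57648961192165/281474976710656 ≈ 20.48%


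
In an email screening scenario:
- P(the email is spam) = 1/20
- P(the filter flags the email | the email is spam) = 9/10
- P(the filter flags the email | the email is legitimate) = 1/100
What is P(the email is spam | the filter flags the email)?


Using Bayes' theorem:
P(A|B) = P(B|A)·P(A) / P(B)

P(the filter flags the email) = 9/10 × 1/20 + 1/100 × 19/20
= 9/200 + 19/2000 = 109/2000

P(the email is spam|the filter flags the email) = (9/200) / (109/2000) = 90/109

P(the email is spam|the filter flags the email) = 90/109 ≈ 82.57%


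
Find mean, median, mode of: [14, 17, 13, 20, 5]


Sorted: [5, 13, 14, 17, 20]
Mean = 69/5
Median = 14
Freq: {14: 1, 17: 1, 13: 1, 20: 1, 5: 1}
Mode: No mode

Mean=69/5, Median=14, Mode=No mode


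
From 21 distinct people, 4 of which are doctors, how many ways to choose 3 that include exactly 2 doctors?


Choose 2 of the 4 doctors and 1 of the other 17 people:
C(4,2)×C(17,1) = 6×17 = 102

102


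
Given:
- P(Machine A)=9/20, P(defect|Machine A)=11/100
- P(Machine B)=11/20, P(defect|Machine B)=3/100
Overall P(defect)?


P(B) = Σ P(B|Aᵢ)×P(Aᵢ)
  11/100×9/20 = 99/2000
  3/100×11/20 = 33/2000
Sum = 33/500

P(defect) = 33/500 ≈ 6.60%
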